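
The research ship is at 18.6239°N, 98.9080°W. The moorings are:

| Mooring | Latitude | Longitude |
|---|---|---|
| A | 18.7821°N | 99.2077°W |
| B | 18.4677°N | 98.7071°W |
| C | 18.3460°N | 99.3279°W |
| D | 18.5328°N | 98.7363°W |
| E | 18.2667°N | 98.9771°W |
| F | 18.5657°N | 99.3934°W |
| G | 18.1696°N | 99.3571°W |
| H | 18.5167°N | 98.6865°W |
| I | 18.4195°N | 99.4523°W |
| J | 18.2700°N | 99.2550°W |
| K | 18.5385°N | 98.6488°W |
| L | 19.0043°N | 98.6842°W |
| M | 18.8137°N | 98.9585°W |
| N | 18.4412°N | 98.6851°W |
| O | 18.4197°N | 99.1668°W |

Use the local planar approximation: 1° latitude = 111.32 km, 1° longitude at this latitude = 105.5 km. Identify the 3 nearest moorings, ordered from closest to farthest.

Distances from 18.6239°N, 98.9080°W:
A: √((0.1582·111.32)² + (-0.2997·105.5)²) = √(310.141122 + 999.720057) = 36.1920 km
B: √((-0.1562·111.32)² + (0.2009·105.5)²) = √(302.348943 + 449.225906) = 27.4149 km
C: √((-0.2779·111.32)² + (-0.4199·105.5)²) = √(957.025454 + 1962.441270) = 54.0321 km
D: √((-0.0911·111.32)² + (0.1717·105.5)²) = √(102.844992 + 328.129676) = 20.7599 km
E: √((-0.3572·111.32)² + (-0.0691·105.5)²) = √(1581.136250 + 53.144829) = 40.4262 km
F: √((-0.0582·111.32)² + (-0.4854·105.5)²) = √(41.975160 + 2622.433374) = 51.6179 km
G: √((-0.4543·111.32)² + (-0.4491·105.5)²) = √(2557.595558 + 2244.869138) = 69.2998 km
H: √((-0.1072·111.32)² + (0.2215·105.5)²) = √(142.408518 + 546.075108) = 26.2390 km
I: √((-0.2044·111.32)² + (-0.5443·105.5)²) = √(517.735779 + 3297.475579) = 61.7674 km
J: √((-0.3539·111.32)² + (-0.3470·105.5)²) = √(1552.056477 + 1340.182272) = 53.7795 km
K: √((-0.0854·111.32)² + (0.2592·105.5)²) = √(90.377877 + 747.781839) = 28.9510 km
L: √((0.3804·111.32)² + (0.2238·105.5)²) = √(1793.194557 + 557.474599) = 48.4837 km
M: √((0.1898·111.32)² + (-0.0505·105.5)²) = √(446.415034 + 28.384920) = 21.7899 km
N: √((-0.1827·111.32)² + (0.2229·105.5)²) = √(413.640915 + 552.999904) = 31.0908 km
O: √((-0.2042·111.32)² + (-0.2588·105.5)²) = √(516.723093 + 745.475652) = 35.5274 km
Sorted: D (20.7599 km) < M (21.7899 km) < H (26.2390 km) < B (27.4149 km) < K (28.9510 km) < …

D, M, H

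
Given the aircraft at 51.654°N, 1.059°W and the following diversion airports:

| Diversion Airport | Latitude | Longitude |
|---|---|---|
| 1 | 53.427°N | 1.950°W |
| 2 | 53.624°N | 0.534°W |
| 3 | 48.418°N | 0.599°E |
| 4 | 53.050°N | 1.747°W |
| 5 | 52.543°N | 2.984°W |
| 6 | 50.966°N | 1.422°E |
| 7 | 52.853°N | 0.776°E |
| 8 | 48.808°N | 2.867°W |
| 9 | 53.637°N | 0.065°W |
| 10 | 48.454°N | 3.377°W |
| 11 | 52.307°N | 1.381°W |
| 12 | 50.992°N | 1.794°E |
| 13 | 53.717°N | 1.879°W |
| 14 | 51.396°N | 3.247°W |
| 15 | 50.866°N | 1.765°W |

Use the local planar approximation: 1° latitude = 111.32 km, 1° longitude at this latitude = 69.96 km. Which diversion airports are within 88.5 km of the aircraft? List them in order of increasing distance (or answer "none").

11

Distances from 51.654°N, 1.059°W:
1: 206.980 km
2: 222.355 km
3: 378.446 km
4: 162.686 km
5: 167.124 km
6: 189.717 km
7: 185.190 km
8: 341.133 km
9: 231.442 km
10: 391.400 km
11: 76.103 km
12: 212.766 km
13: 236.710 km
14: 155.744 km
15: 100.670 km
Threshold 88.5 km: 11 (76.103 km) is within range.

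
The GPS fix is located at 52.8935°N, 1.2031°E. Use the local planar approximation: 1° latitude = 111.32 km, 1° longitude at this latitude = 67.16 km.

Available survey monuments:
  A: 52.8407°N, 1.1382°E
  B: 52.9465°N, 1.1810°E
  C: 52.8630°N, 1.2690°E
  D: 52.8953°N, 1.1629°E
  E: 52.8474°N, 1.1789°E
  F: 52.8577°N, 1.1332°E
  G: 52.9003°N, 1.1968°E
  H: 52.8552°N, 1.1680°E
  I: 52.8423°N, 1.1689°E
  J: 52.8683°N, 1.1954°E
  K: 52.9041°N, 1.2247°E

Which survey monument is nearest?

Distances from 52.8935°N, 1.2031°E:
A: 7.3175 km
B: 6.0838 km
C: 5.5782 km
D: 2.7073 km
E: 5.3831 km
F: 6.1580 km
G: 0.8672 km
H: 4.8718 km
I: 6.1450 km
J: 2.8525 km
K: 1.8700 km
Minimum: G at 0.8672 km.

G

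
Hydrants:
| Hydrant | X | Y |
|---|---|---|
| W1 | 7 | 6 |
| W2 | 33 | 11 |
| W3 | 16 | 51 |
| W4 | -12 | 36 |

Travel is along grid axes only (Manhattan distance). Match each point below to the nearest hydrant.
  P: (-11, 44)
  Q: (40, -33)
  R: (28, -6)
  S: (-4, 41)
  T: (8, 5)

P at (-11, 44):
  W1: |18| + |-38| = 18 + 38 = 56
  W2: |44| + |-33| = 44 + 33 = 77
  W3: |27| + |7| = 27 + 7 = 34
  W4: |-1| + |-8| = 1 + 8 = 9
  → nearest: W4 (9)
Q at (40, -33):
  W1: |-33| + |39| = 33 + 39 = 72
  W2: |-7| + |44| = 7 + 44 = 51
  W3: |-24| + |84| = 24 + 84 = 108
  W4: |-52| + |69| = 52 + 69 = 121
  → nearest: W2 (51)
R at (28, -6):
  W1: |-21| + |12| = 21 + 12 = 33
  W2: |5| + |17| = 5 + 17 = 22
  W3: |-12| + |57| = 12 + 57 = 69
  W4: |-40| + |42| = 40 + 42 = 82
  → nearest: W2 (22)
S at (-4, 41):
  W1: |11| + |-35| = 11 + 35 = 46
  W2: |37| + |-30| = 37 + 30 = 67
  W3: |20| + |10| = 20 + 10 = 30
  W4: |-8| + |-5| = 8 + 5 = 13
  → nearest: W4 (13)
T at (8, 5):
  W1: |-1| + |1| = 1 + 1 = 2
  W2: |25| + |6| = 25 + 6 = 31
  W3: |8| + |46| = 8 + 46 = 54
  W4: |-20| + |31| = 20 + 31 = 51
  → nearest: W1 (2)

P→W4; Q→W2; R→W2; S→W4; T→W1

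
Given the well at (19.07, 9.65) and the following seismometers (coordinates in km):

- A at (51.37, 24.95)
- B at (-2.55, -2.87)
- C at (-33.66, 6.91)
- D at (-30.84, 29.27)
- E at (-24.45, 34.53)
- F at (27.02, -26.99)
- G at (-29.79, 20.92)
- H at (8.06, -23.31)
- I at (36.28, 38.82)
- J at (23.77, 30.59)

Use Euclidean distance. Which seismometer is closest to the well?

Distances from (19.07, 9.65):
A: √((32.30)² + (15.30)²) = √(1043.2900 + 234.0900) = 35.74 km
B: √((-21.62)² + (-12.52)²) = √(467.4244 + 156.7504) = 24.98 km
C: √((-52.73)² + (-2.74)²) = √(2780.4529 + 7.5076) = 52.80 km
D: √((-49.91)² + (19.62)²) = √(2491.0081 + 384.9444) = 53.63 km
E: √((-43.52)² + (24.88)²) = √(1893.9904 + 619.0144) = 50.13 km
F: √((7.95)² + (-36.64)²) = √(63.2025 + 1342.4896) = 37.49 km
G: √((-48.86)² + (11.27)²) = √(2387.2996 + 127.0129) = 50.14 km
H: √((-11.01)² + (-32.96)²) = √(121.2201 + 1086.3616) = 34.75 km
I: √((17.21)² + (29.17)²) = √(296.1841 + 850.8889) = 33.87 km
J: √((4.70)² + (20.94)²) = √(22.0900 + 438.4836) = 21.46 km
Minimum: J at 21.46 km.

J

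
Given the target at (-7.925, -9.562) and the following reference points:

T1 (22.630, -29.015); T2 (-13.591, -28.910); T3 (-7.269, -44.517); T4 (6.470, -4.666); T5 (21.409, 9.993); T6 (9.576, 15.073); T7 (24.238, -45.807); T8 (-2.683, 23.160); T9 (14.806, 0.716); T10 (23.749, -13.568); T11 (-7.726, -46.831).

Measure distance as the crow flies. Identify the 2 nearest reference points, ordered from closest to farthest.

Distances from (-7.925, -9.562):
T1: √((30.555)² + (-19.453)²) = √(933.60802 + 378.41921) = 36.222
T2: √((-5.666)² + (-19.348)²) = √(32.10356 + 374.34510) = 20.161
T3: √((0.656)² + (-34.955)²) = √(0.43034 + 1221.85203) = 34.961
T4: √((14.395)² + (4.896)²) = √(207.21603 + 23.97082) = 15.205
T5: √((29.334)² + (19.555)²) = √(860.48356 + 382.39802) = 35.255
T6: √((17.501)² + (24.635)²) = √(306.28500 + 606.88322) = 30.219
T7: √((32.163)² + (-36.245)²) = √(1034.45857 + 1313.70003) = 48.458
T8: √((5.242)² + (32.722)²) = √(27.47856 + 1070.72928) = 33.139
T9: √((22.731)² + (10.278)²) = √(516.69836 + 105.63728) = 24.947
T10: √((31.674)² + (-4.006)²) = √(1003.24228 + 16.04804) = 31.926
T11: √((0.199)² + (-37.269)²) = √(0.03960 + 1388.97836) = 37.270
Sorted: T4 (15.205) < T2 (20.161) < T9 (24.947) < T6 (30.219) < …

T4, T2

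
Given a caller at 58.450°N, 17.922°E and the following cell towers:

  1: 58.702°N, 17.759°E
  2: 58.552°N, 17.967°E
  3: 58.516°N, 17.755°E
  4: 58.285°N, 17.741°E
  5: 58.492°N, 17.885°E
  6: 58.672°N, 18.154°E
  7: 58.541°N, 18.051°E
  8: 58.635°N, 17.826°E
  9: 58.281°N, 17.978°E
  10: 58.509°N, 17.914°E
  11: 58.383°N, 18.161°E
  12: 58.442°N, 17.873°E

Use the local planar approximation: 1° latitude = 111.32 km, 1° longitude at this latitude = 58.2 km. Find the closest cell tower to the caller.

12

Distances from 58.450°N, 17.922°E:
1: √((0.252·111.32)² + (-0.163·58.2)²) = √(786.95061 + 89.99558) = 29.613 km
2: √((0.102·111.32)² + (0.045·58.2)²) = √(128.92785 + 6.85916) = 11.653 km
3: √((0.066·111.32)² + (-0.167·58.2)²) = √(53.98017 + 94.46674) = 12.184 km
4: √((-0.165·111.32)² + (-0.181·58.2)²) = √(337.37608 + 110.96937) = 21.174 km
5: √((0.042·111.32)² + (-0.037·58.2)²) = √(21.85974 + 4.63713) = 5.148 km
6: √((0.222·111.32)² + (0.232·58.2)²) = √(610.73435 + 182.31481) = 28.161 km
7: √((0.091·111.32)² + (0.129·58.2)²) = √(102.61933 + 56.36706) = 12.609 km
8: √((0.185·111.32)² + (-0.096·58.2)²) = √(424.12107 + 31.21680) = 21.339 km
9: √((-0.169·111.32)² + (0.056·58.2)²) = √(353.93198 + 10.62238) = 19.093 km
10: √((0.059·111.32)² + (-0.008·58.2)²) = √(43.13705 + 0.21678) = 6.584 km
11: √((-0.067·111.32)² + (0.239·58.2)²) = √(55.62833 + 193.48254) = 15.783 km
12: √((-0.008·111.32)² + (-0.049·58.2)²) = √(0.79310 + 8.13276) = 2.988 km
Minimum: 12 at 2.988 km.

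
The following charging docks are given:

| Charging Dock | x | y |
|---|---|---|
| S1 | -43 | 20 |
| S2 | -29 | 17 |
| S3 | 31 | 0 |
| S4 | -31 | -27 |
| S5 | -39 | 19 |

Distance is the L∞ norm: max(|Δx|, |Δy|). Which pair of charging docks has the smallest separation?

Pairwise distances:
S1–S2: max(|14|, |-3|) = 14
S1–S3: max(|74|, |-20|) = 74
S1–S4: max(|12|, |-47|) = 47
S1–S5: max(|4|, |-1|) = 4
S2–S3: max(|60|, |-17|) = 60
S2–S4: max(|-2|, |-44|) = 44
S2–S5: max(|-10|, |2|) = 10
S3–S4: max(|-62|, |-27|) = 62
S3–S5: max(|-70|, |19|) = 70
S4–S5: max(|-8|, |46|) = 46
Closest pair: S1–S5 at 4.

S1 and S5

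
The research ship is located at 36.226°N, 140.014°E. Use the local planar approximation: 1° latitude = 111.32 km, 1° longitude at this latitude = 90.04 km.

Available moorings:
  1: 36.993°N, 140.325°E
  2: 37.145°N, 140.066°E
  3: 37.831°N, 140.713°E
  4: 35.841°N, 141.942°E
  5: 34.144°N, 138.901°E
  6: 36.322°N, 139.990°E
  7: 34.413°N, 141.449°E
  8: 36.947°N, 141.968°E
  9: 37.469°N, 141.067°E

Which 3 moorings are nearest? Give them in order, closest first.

Distances from 36.226°N, 140.014°E:
1: 89.857 km
2: 102.410 km
3: 189.430 km
4: 178.809 km
5: 252.506 km
6: 10.903 km
7: 239.640 km
8: 193.381 km
9: 167.737 km
Sorted: 6 (10.903 km) < 1 (89.857 km) < 2 (102.410 km) < 9 (167.737 km) < 4 (178.809 km) < …

6, 1, 2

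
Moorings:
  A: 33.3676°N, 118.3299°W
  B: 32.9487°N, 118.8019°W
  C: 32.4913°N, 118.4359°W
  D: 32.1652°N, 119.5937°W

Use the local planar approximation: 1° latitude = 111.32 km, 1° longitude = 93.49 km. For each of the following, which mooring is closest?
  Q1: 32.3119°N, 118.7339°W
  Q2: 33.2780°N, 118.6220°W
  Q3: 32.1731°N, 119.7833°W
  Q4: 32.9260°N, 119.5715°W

Q1→C; Q2→A; Q3→D; Q4→B

Q1 at 32.3119°N, 118.7339°W:
  A: √((1.0557·111.32)² + (0.4040·93.49)²) = √(13811.073561 + 1426.569878) = 123.4408 km
  B: √((0.6368·111.32)² + (-0.0680·93.49)²) = √(5025.190207 + 40.415518) = 71.1731 km
  C: √((0.1794·111.32)² + (0.2980·93.49)²) = √(398.833172 + 776.180714) = 34.2785 km
  D: √((-0.1467·111.32)² + (-0.8598·93.49)²) = √(266.689933 + 6461.378781) = 82.0248 km
  → nearest: C (34.2785 km)
Q2 at 33.2780°N, 118.6220°W:
  A: √((0.0896·111.32)² + (0.2921·93.49)²) = √(99.486102 + 745.750294) = 29.0729 km
  B: √((-0.3293·111.32)² + (-0.1799·93.49)²) = √(1343.785210 + 282.873749) = 40.3319 km
  C: √((-0.7867·111.32)² + (0.1861·93.49)²) = √(7669.458392 + 302.707419) = 89.2870 km
  D: √((-1.1128·111.32)² + (-0.9717·93.49)²) = √(15345.485363 + 8252.674669) = 153.6169 km
  → nearest: A (29.0729 km)
Q3 at 32.1731°N, 119.7833°W:
  A: √((1.1945·111.32)² + (1.4534·93.49)²) = √(17681.483639 + 18462.930347) = 190.1168 km
  B: √((0.7756·111.32)² + (0.9814·93.49)²) = √(7454.559683 + 8418.261782) = 125.9874 km
  C: √((0.3182·111.32)² + (1.3474·93.49)²) = √(1254.719784 + 15868.044349) = 130.8540 km
  D: √((-0.0079·111.32)² + (0.1896·93.49)²) = √(0.773394 + 314.200582) = 17.7475 km
  → nearest: D (17.7475 km)
Q4 at 32.9260°N, 119.5715°W:
  A: √((0.4416·111.32)² + (1.2416·93.49)²) = √(2416.598629 + 13473.912645) = 126.0576 km
  B: √((0.0227·111.32)² + (0.7696·93.49)²) = √(6.385547 + 5176.788686) = 71.9943 km
  C: √((-0.4347·111.32)² + (1.1356·93.49)²) = √(2341.669912 + 11271.483699) = 116.6754 km
  D: √((-0.7608·111.32)² + (-0.0222·93.49)²) = √(7172.778226 + 4.307609) = 84.7177 km
  → nearest: B (71.9943 km)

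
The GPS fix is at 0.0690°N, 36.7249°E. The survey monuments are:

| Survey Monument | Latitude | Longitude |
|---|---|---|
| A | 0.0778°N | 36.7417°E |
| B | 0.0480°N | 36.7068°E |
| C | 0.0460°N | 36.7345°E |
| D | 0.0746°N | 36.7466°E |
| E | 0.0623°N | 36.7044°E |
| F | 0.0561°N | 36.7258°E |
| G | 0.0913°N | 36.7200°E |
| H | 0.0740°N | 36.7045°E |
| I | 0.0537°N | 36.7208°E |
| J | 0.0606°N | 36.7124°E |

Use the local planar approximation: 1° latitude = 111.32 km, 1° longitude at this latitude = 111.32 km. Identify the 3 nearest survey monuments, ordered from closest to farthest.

Distances from 0.0690°N, 36.7249°E:
A: √((0.0088·111.32)² + (0.0168·111.32)²) = √(0.959648 + 3.497558) = 2.1112 km
B: √((-0.0210·111.32)² + (-0.0181·111.32)²) = √(5.464935 + 4.059790) = 3.0862 km
C: √((-0.0230·111.32)² + (0.0096·111.32)²) = √(6.555443 + 1.142060) = 2.7744 km
D: √((0.0056·111.32)² + (0.0217·111.32)²) = √(0.388618 + 5.835336) = 2.4948 km
E: √((-0.0067·111.32)² + (-0.0205·111.32)²) = √(0.556283 + 5.207798) = 2.4009 km
F: √((-0.0129·111.32)² + (0.0009·111.32)²) = √(2.062176 + 0.010038) = 1.4395 km
G: √((0.0223·111.32)² + (-0.0049·111.32)²) = √(6.162488 + 0.297535) = 2.5417 km
H: √((0.0050·111.32)² + (-0.0204·111.32)²) = √(0.309804 + 5.157114) = 2.3381 km
I: √((-0.0153·111.32)² + (-0.0041·111.32)²) = √(2.900877 + 0.208312) = 1.7633 km
J: √((-0.0084·111.32)² + (-0.0125·111.32)²) = √(0.874390 + 1.936272) = 1.6765 km
Sorted: F (1.4395 km) < J (1.6765 km) < I (1.7633 km) < A (2.1112 km) < H (2.3381 km) < …

F, J, I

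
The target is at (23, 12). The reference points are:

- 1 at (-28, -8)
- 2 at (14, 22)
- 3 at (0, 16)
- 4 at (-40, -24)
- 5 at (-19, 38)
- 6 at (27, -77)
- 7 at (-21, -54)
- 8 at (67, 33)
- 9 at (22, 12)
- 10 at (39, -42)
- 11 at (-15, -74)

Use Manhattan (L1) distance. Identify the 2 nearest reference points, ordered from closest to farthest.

Distances from (23, 12):
1: 71
2: 19
3: 27
4: 99
5: 68
6: 93
7: 110
8: 65
9: 1
10: 70
11: 124
Sorted: 9 (1) < 2 (19) < 3 (27) < 8 (65) < …

9, 2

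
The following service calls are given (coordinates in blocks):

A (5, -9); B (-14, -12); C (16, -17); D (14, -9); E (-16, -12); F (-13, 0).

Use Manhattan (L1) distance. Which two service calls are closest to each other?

B and E

Pairwise distances:
A–B: |-19| + |-3| = 19 + 3 = 22 blocks
A–C: |11| + |-8| = 11 + 8 = 19 blocks
A–D: |9| + |0| = 9 + 0 = 9 blocks
A–E: |-21| + |-3| = 21 + 3 = 24 blocks
A–F: |-18| + |9| = 18 + 9 = 27 blocks
B–C: |30| + |-5| = 30 + 5 = 35 blocks
B–D: |28| + |3| = 28 + 3 = 31 blocks
B–E: |-2| + |0| = 2 + 0 = 2 blocks
B–F: |1| + |12| = 1 + 12 = 13 blocks
C–D: |-2| + |8| = 2 + 8 = 10 blocks
C–E: |-32| + |5| = 32 + 5 = 37 blocks
C–F: |-29| + |17| = 29 + 17 = 46 blocks
D–E: |-30| + |-3| = 30 + 3 = 33 blocks
D–F: |-27| + |9| = 27 + 9 = 36 blocks
E–F: |3| + |12| = 3 + 12 = 15 blocks
Closest pair: B–E at 2 blocks.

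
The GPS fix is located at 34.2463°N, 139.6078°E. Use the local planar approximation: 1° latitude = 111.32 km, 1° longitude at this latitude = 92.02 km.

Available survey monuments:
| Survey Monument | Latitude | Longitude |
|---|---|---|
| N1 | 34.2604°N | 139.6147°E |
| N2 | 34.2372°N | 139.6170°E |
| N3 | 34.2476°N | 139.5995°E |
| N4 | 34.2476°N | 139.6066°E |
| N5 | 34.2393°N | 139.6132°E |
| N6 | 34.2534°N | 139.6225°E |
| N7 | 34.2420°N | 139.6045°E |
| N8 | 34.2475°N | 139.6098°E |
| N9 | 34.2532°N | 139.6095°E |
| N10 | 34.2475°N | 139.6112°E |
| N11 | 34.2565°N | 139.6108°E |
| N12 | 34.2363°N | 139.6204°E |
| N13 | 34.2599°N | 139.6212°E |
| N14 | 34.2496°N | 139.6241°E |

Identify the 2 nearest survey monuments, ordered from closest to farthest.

N4, N8

Distances from 34.2463°N, 139.6078°E:
N1: 1.6932 km
N2: 1.3202 km
N3: 0.7774 km
N4: 0.1820 km
N5: 0.9242 km
N6: 1.5667 km
N7: 0.5669 km
N8: 0.2274 km
N9: 0.7839 km
N10: 0.3402 km
N11: 1.1685 km
N12: 1.6073 km
N13: 1.9526 km
N14: 1.5443 km
Sorted: N4 (0.1820 km) < N8 (0.2274 km) < N10 (0.3402 km) < N7 (0.5669 km) < …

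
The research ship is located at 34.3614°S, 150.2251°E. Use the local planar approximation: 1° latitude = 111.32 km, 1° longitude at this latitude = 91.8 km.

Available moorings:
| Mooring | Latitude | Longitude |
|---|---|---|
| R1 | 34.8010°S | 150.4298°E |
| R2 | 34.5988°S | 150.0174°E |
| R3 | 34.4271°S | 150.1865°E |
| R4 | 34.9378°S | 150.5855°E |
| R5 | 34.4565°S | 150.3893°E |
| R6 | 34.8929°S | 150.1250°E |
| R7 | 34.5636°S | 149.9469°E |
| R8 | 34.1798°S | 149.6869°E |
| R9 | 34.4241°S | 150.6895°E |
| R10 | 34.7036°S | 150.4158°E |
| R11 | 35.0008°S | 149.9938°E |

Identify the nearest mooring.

Distances from 34.3614°S, 150.2251°E:
R1: √((-0.4396·111.32)² + (0.2047·91.8)²) = √(2394.758717 + 353.118969) = 52.4202 km
R2: √((-0.2374·111.32)² + (-0.2077·91.8)²) = √(698.405779 + 363.545150) = 32.5876 km
R3: √((-0.0657·111.32)² + (-0.0386·91.8)²) = √(53.490559 + 12.556251) = 8.1269 km
R4: √((-0.5764·111.32)² + (0.3604·91.8)²) = √(4117.127719 + 1094.598697) = 72.1923 km
R5: √((-0.0951·111.32)² + (0.1642·91.8)²) = √(112.074660 + 227.212211) = 18.4197 km
R6: √((-0.5315·111.32)² + (-0.1001·91.8)²) = √(3500.684189 + 84.441029) = 59.8759 km
R7: √((-0.2022·111.32)² + (-0.2782·91.8)²) = √(506.650759 + 652.228262) = 34.0423 km
R8: √((0.1816·111.32)² + (-0.5382·91.8)²) = √(408.675012 + 2441.027934) = 53.3826 km
R9: √((-0.0627·111.32)² + (0.4644·91.8)²) = √(48.717105 + 1817.480603) = 43.1995 km
R10: √((-0.3422·111.32)² + (0.1907·91.8)²) = √(1451.130284 + 306.469139) = 41.9237 km
R11: √((-0.6394·111.32)² + (-0.2313·91.8)²) = √(5066.308823 + 450.854728) = 74.2776 km
Minimum: R3 at 8.1269 km.

R3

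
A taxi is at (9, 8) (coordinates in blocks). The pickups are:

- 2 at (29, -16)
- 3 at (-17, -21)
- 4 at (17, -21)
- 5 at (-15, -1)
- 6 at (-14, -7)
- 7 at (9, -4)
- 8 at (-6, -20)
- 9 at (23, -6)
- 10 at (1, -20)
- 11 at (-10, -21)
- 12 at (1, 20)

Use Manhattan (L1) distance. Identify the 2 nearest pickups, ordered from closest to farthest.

7, 12

Distances from (9, 8):
2: |20| + |-24| = 20 + 24 = 44 blocks
3: |-26| + |-29| = 26 + 29 = 55 blocks
4: |8| + |-29| = 8 + 29 = 37 blocks
5: |-24| + |-9| = 24 + 9 = 33 blocks
6: |-23| + |-15| = 23 + 15 = 38 blocks
7: |0| + |-12| = 0 + 12 = 12 blocks
8: |-15| + |-28| = 15 + 28 = 43 blocks
9: |14| + |-14| = 14 + 14 = 28 blocks
10: |-8| + |-28| = 8 + 28 = 36 blocks
11: |-19| + |-29| = 19 + 29 = 48 blocks
12: |-8| + |12| = 8 + 12 = 20 blocks
Sorted: 7 (12 blocks) < 12 (20 blocks) < 9 (28 blocks) < 5 (33 blocks) < …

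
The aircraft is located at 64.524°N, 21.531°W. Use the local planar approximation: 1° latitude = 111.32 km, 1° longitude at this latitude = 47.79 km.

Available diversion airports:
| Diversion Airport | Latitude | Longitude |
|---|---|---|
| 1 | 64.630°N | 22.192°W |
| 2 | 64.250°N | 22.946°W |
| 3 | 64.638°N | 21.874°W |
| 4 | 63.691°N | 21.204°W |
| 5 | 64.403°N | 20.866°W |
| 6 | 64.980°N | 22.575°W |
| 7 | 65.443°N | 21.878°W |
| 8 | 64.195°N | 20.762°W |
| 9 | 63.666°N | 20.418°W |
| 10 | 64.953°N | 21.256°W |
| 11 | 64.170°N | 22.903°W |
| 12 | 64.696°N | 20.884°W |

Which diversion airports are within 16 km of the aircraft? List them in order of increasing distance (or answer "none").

none

Distances from 64.524°N, 21.531°W:
1: √((0.106·111.32)² + (-0.661·47.79)²) = √(139.23811 + 997.87692) = 33.721 km
2: √((-0.274·111.32)² + (-1.415·47.79)²) = √(930.35248 + 4572.84984) = 74.184 km
3: √((0.114·111.32)² + (-0.343·47.79)²) = √(161.04828 + 268.69668) = 20.730 km
4: √((-0.833·111.32)² + (0.327·47.79)²) = √(8598.77130 + 244.21344) = 94.037 km
5: √((-0.121·111.32)² + (0.665·47.79)²) = √(181.43336 + 1009.99065) = 34.517 km
6: √((0.456·111.32)² + (-1.044·47.79)²) = √(2576.77252 + 2489.28750) = 71.176 km
7: √((0.919·111.32)² + (-0.347·47.79)²) = √(10465.92018 + 275.00020) = 103.638 km
8: √((-0.329·111.32)² + (0.769·47.79)²) = √(1341.33789 + 1350.59999) = 51.884 km
9: √((-0.858·111.32)² + (1.113·47.79)²) = √(9122.64912 + 2829.20482) = 109.325 km
10: √((0.429·111.32)² + (0.275·47.79)²) = √(2280.66228 + 172.71874) = 49.532 km
11: √((-0.354·111.32)² + (-1.372·47.79)²) = √(1552.93372 + 4299.14689) = 76.499 km
12: √((0.172·111.32)² + (0.647·47.79)²) = √(366.60914 + 956.05444) = 36.368 km
Threshold 16 km: none within range.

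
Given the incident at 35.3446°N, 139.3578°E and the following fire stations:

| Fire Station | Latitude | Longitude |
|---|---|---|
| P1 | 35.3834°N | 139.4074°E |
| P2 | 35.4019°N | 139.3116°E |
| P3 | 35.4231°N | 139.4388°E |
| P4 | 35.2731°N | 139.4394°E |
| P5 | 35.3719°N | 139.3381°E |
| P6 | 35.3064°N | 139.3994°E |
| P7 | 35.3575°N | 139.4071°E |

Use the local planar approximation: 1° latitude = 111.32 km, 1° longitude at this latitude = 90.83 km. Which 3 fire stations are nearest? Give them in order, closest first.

P5, P7, P6

Distances from 35.3446°N, 139.3578°E:
P1: √((0.0388·111.32)² + (0.0496·90.83)²) = √(18.655627 + 20.296539) = 6.2412 km
P2: √((0.0573·111.32)² + (-0.0462·90.83)²) = √(40.686997 + 17.609320) = 7.6352 km
P3: √((0.0785·111.32)² + (0.0810·90.83)²) = √(76.363480 + 54.128833) = 11.4233 km
P4: √((-0.0715·111.32)² + (0.0816·90.83)²) = √(63.351730 + 54.933712) = 10.8759 km
P5: √((0.0273·111.32)² + (-0.0197·90.83)²) = √(9.235740 + 3.201777) = 3.5267 km
P6: √((-0.0382·111.32)² + (0.0416·90.83)²) = √(18.083110 + 14.277274) = 5.6886 km
P7: √((0.0129·111.32)² + (0.0493·90.83)²) = √(2.062176 + 20.051759) = 4.7025 km
Sorted: P5 (3.5267 km) < P7 (4.7025 km) < P6 (5.6886 km) < P1 (6.2412 km) < P2 (7.6352 km) < …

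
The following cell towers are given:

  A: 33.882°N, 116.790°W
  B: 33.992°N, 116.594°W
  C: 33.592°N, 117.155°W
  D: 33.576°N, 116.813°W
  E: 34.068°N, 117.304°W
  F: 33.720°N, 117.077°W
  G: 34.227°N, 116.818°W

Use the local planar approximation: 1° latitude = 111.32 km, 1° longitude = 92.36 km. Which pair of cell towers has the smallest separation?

Pairwise distances:
A–B: 21.855 km
A–C: 46.676 km
A–D: 34.130 km
A–E: 51.792 km
A–F: 32.060 km
A–G: 38.492 km
B–C: 68.319 km
B–D: 50.534 km
B–E: 66.119 km
B–F: 53.915 km
B–G: 33.352 km
C–D: 31.637 km
C–E: 54.746 km
C–F: 15.967 km
C–G: 77.237 km
D–E: 71.107 km
D–F: 29.180 km
D–G: 72.471 km
E–F: 44.049 km
E–G: 48.251 km
F–G: 61.299 km
Closest pair: C–F at 15.967 km.

C and F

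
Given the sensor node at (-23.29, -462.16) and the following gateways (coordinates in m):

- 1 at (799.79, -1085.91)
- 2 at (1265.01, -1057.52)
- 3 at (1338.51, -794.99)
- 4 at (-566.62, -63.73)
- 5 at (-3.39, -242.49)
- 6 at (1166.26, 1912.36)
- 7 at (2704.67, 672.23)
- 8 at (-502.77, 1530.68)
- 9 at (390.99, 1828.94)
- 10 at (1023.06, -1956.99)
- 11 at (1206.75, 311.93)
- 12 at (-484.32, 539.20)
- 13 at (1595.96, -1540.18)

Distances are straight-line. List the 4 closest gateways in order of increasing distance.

Distances from (-23.29, -462.16):
1: √((823.08)² + (-623.75)²) = √(677460.6864 + 389064.0625) = 1032.73 m
2: √((1288.30)² + (-595.36)²) = √(1659716.8900 + 354453.5296) = 1419.21 m
3: √((1361.80)² + (-332.83)²) = √(1854499.2400 + 110775.8089) = 1401.88 m
4: √((-543.33)² + (398.43)²) = √(295207.4889 + 158746.4649) = 673.76 m
5: √((19.90)² + (219.67)²) = √(396.0100 + 48254.9089) = 220.57 m
6: √((1189.55)² + (2374.52)²) = √(1415029.2025 + 5638345.2304) = 2655.82 m
7: √((2727.96)² + (1134.39)²) = √(7441765.7616 + 1286840.6721) = 2954.42 m
8: √((-479.48)² + (1992.84)²) = √(229901.0704 + 3971411.2656) = 2049.71 m
9: √((414.28)² + (2291.10)²) = √(171627.9184 + 5249139.2100) = 2328.25 m
10: √((1046.35)² + (-1494.83)²) = √(1094848.3225 + 2234516.7289) = 1824.65 m
11: √((1230.04)² + (774.09)²) = √(1512998.4016 + 599215.3281) = 1453.35 m
12: √((-461.03)² + (1001.36)²) = √(212548.6609 + 1002721.8496) = 1102.39 m
13: √((1619.25)² + (-1078.02)²) = √(2621970.5625 + 1162127.1204) = 1945.28 m
Sorted: 5 (220.57 m) < 4 (673.76 m) < 1 (1032.73 m) < 12 (1102.39 m) < 3 (1401.88 m) < 2 (1419.21 m) < …

5, 4, 1, 12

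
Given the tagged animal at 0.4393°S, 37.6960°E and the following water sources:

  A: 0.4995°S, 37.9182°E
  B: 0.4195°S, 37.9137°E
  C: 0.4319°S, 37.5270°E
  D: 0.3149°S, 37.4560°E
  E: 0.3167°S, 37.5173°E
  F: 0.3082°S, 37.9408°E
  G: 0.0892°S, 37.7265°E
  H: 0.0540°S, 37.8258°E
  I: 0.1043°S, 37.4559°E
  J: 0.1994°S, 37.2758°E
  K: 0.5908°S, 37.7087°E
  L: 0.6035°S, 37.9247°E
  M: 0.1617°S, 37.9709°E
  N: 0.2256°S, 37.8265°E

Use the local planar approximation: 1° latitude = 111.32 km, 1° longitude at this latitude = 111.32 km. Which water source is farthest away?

J

Distances from 0.4393°S, 37.6960°E:
A: √((-0.0602·111.32)² + (0.2222·111.32)²) = √(44.909620 + 611.835264) = 25.6270 km
B: √((0.0198·111.32)² + (0.2177·111.32)²) = √(4.858216 + 587.304398) = 24.3344 km
C: √((0.0074·111.32)² + (-0.1690·111.32)²) = √(0.678594 + 353.931979) = 18.8311 km
D: √((0.1244·111.32)² + (-0.2400·111.32)²) = √(191.772865 + 713.787402) = 30.0925 km
E: √((0.1226·111.32)² + (-0.1787·111.32)²) = √(186.263318 + 395.726834) = 24.1245 km
F: √((0.1311·111.32)² + (0.2448·111.32)²) = √(212.986354 + 742.624413) = 30.9130 km
G: √((0.3501·111.32)² + (0.0305·111.32)²) = √(1518.905018 + 11.527790) = 39.1207 km
H: √((0.3853·111.32)² + (0.1298·111.32)²) = √(1839.689007 + 208.783311) = 45.2601 km
I: √((0.3350·111.32)² + (-0.2401·111.32)²) = √(1390.708181 + 714.382349) = 45.8813 km
J: √((0.2399·111.32)² + (-0.4202·111.32)²) = √(713.192703 + 2188.056295) = 53.8632 km
K: √((-0.1515·111.32)² + (0.0127·111.32)²) = √(284.427550 + 1.998729) = 16.9241 km
L: √((-0.1642·111.32)² + (0.2287·111.32)²) = √(334.112482 + 648.154775) = 31.3411 km
M: √((0.2776·111.32)² + (0.2749·111.32)²) = √(954.960304 + 936.474325) = 43.4906 km
N: √((0.2137·111.32)² + (0.1305·111.32)²) = √(565.920518 + 211.041283) = 27.8740 km
Maximum: J at 53.8632 km.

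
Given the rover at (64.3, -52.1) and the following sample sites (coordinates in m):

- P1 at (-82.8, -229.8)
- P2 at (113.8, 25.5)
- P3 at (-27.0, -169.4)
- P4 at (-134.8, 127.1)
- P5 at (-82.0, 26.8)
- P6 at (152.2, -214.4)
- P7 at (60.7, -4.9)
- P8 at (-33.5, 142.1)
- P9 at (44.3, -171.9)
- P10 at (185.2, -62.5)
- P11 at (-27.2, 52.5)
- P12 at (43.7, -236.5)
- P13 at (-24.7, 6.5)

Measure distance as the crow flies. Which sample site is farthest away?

Distances from (64.3, -52.1):
P1: √((-147.1)² + (-177.7)²) = √(21638.410 + 31577.290) = 230.7 m
P2: √((49.5)² + (77.6)²) = √(2450.250 + 6021.760) = 92.0 m
P3: √((-91.3)² + (-117.3)²) = √(8335.690 + 13759.290) = 148.6 m
P4: √((-199.1)² + (179.2)²) = √(39640.810 + 32112.640) = 267.9 m
P5: √((-146.3)² + (78.9)²) = √(21403.690 + 6225.210) = 166.2 m
P6: √((87.9)² + (-162.3)²) = √(7726.410 + 26341.290) = 184.6 m
P7: √((-3.6)² + (47.2)²) = √(12.960 + 2227.840) = 47.3 m
P8: √((-97.8)² + (194.2)²) = √(9564.840 + 37713.640) = 217.4 m
P9: √((-20.0)² + (-119.8)²) = √(400.000 + 14352.040) = 121.5 m
P10: √((120.9)² + (-10.4)²) = √(14616.810 + 108.160) = 121.3 m
P11: √((-91.5)² + (104.6)²) = √(8372.250 + 10941.160) = 139.0 m
P12: √((-20.6)² + (-184.4)²) = √(424.360 + 34003.360) = 185.5 m
P13: √((-89.0)² + (58.6)²) = √(7921.000 + 3433.960) = 106.6 m
Maximum: P4 at 267.9 m.

P4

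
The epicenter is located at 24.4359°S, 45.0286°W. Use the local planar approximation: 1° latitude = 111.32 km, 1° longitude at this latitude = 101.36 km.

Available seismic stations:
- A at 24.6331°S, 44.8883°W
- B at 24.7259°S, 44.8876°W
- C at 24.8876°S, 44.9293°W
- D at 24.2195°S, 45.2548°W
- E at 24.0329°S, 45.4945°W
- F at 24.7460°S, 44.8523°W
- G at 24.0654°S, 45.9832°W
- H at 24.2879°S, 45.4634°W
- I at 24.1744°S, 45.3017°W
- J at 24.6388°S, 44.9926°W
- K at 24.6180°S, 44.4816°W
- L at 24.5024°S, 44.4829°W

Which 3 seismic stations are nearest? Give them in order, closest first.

J, A, D

Distances from 24.4359°S, 45.0286°W:
A: 26.1560 km
B: 35.3049 km
C: 51.2807 km
D: 33.2564 km
E: 65.1358 km
F: 38.8714 km
G: 105.1819 km
H: 47.0502 km
I: 40.1704 km
J: 22.8797 km
K: 59.0335 km
L: 55.8053 km
Sorted: J (22.8797 km) < A (26.1560 km) < D (33.2564 km) < B (35.3049 km) < F (38.8714 km) < …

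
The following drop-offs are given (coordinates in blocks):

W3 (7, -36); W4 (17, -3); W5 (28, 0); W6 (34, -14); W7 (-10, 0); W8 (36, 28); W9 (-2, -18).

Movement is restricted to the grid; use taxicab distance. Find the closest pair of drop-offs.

Pairwise distances:
W3–W4: |10| + |33| = 10 + 33 = 43 blocks
W3–W5: |21| + |36| = 21 + 36 = 57 blocks
W3–W6: |27| + |22| = 27 + 22 = 49 blocks
W3–W7: |-17| + |36| = 17 + 36 = 53 blocks
W3–W8: |29| + |64| = 29 + 64 = 93 blocks
W3–W9: |-9| + |18| = 9 + 18 = 27 blocks
W4–W5: |11| + |3| = 11 + 3 = 14 blocks
W4–W6: |17| + |-11| = 17 + 11 = 28 blocks
W4–W7: |-27| + |3| = 27 + 3 = 30 blocks
W4–W8: |19| + |31| = 19 + 31 = 50 blocks
W4–W9: |-19| + |-15| = 19 + 15 = 34 blocks
W5–W6: |6| + |-14| = 6 + 14 = 20 blocks
W5–W7: |-38| + |0| = 38 + 0 = 38 blocks
W5–W8: |8| + |28| = 8 + 28 = 36 blocks
W5–W9: |-30| + |-18| = 30 + 18 = 48 blocks
W6–W7: |-44| + |14| = 44 + 14 = 58 blocks
W6–W8: |2| + |42| = 2 + 42 = 44 blocks
W6–W9: |-36| + |-4| = 36 + 4 = 40 blocks
W7–W8: |46| + |28| = 46 + 28 = 74 blocks
W7–W9: |8| + |-18| = 8 + 18 = 26 blocks
W8–W9: |-38| + |-46| = 38 + 46 = 84 blocks
Closest pair: W4–W5 at 14 blocks.

W4 and W5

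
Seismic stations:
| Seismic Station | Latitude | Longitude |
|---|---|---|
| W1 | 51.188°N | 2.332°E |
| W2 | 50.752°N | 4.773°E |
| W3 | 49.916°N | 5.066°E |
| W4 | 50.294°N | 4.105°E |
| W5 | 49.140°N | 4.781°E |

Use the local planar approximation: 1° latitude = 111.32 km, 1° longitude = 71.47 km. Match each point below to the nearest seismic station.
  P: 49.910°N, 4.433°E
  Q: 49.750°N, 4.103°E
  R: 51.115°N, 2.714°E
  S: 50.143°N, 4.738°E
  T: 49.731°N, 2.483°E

P→W3; Q→W4; R→W1; S→W3; T→W4

P at 49.910°N, 4.433°E:
  W1: 206.851 km
  W2: 96.830 km
  W3: 45.245 km
  W4: 48.753 km
  W5: 89.252 km
  → nearest: W3 (45.245 km)
Q at 49.750°N, 4.103°E:
  W1: 204.073 km
  W2: 121.387 km
  W3: 71.263 km
  W4: 60.558 km
  W5: 83.422 km
  → nearest: W4 (60.558 km)
R at 51.115°N, 2.714°E:
  W1: 28.485 km
  W2: 152.604 km
  W3: 214.643 km
  W4: 135.041 km
  W5: 264.879 km
  → nearest: W1 (28.485 km)
S at 50.143°N, 4.738°E:
  W1: 207.609 km
  W2: 67.840 km
  W3: 34.469 km
  W4: 48.262 km
  W5: 111.696 km
  → nearest: W3 (34.469 km)
T at 49.731°N, 2.483°E:
  W1: 162.552 km
  W2: 199.260 km
  W3: 185.752 km
  W4: 131.782 km
  W5: 176.925 km
  → nearest: W4 (131.782 km)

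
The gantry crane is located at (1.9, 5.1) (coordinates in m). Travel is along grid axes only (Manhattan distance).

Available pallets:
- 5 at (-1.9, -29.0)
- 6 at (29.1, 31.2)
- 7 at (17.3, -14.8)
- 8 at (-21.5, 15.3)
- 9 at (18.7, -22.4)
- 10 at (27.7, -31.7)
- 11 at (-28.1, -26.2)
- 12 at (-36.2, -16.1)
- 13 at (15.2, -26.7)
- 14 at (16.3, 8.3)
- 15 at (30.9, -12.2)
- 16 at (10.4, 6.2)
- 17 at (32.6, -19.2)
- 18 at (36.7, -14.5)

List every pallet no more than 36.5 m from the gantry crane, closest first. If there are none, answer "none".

Distances from (1.9, 5.1):
5: |-3.8| + |-34.1| = 3.8 + 34.1 = 37.9 m
6: |27.2| + |26.1| = 27.2 + 26.1 = 53.3 m
7: |15.4| + |-19.9| = 15.4 + 19.9 = 35.3 m
8: |-23.4| + |10.2| = 23.4 + 10.2 = 33.6 m
9: |16.8| + |-27.5| = 16.8 + 27.5 = 44.3 m
10: |25.8| + |-36.8| = 25.8 + 36.8 = 62.6 m
11: |-30.0| + |-31.3| = 30.0 + 31.3 = 61.3 m
12: |-38.1| + |-21.2| = 38.1 + 21.2 = 59.3 m
13: |13.3| + |-31.8| = 13.3 + 31.8 = 45.1 m
14: |14.4| + |3.2| = 14.4 + 3.2 = 17.6 m
15: |29.0| + |-17.3| = 29.0 + 17.3 = 46.3 m
16: |8.5| + |1.1| = 8.5 + 1.1 = 9.6 m
17: |30.7| + |-24.3| = 30.7 + 24.3 = 55.0 m
18: |34.8| + |-19.6| = 34.8 + 19.6 = 54.4 m
Threshold 36.5 m: 16 (9.6 m), 14 (17.6 m), 8 (33.6 m), 7 (35.3 m) are within range.

16, 14, 8, 7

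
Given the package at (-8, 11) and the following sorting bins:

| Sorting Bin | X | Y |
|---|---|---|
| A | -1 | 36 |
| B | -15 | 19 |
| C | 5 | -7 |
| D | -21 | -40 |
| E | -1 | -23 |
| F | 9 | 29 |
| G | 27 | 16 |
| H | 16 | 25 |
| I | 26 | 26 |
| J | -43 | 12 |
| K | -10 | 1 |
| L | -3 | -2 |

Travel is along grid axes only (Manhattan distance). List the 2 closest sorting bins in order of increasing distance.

K, B

Distances from (-8, 11):
A: |7| + |25| = 7 + 25 = 32
B: |-7| + |8| = 7 + 8 = 15
C: |13| + |-18| = 13 + 18 = 31
D: |-13| + |-51| = 13 + 51 = 64
E: |7| + |-34| = 7 + 34 = 41
F: |17| + |18| = 17 + 18 = 35
G: |35| + |5| = 35 + 5 = 40
H: |24| + |14| = 24 + 14 = 38
I: |34| + |15| = 34 + 15 = 49
J: |-35| + |1| = 35 + 1 = 36
K: |-2| + |-10| = 2 + 10 = 12
L: |5| + |-13| = 5 + 13 = 18
Sorted: K (12) < B (15) < L (18) < C (31) < …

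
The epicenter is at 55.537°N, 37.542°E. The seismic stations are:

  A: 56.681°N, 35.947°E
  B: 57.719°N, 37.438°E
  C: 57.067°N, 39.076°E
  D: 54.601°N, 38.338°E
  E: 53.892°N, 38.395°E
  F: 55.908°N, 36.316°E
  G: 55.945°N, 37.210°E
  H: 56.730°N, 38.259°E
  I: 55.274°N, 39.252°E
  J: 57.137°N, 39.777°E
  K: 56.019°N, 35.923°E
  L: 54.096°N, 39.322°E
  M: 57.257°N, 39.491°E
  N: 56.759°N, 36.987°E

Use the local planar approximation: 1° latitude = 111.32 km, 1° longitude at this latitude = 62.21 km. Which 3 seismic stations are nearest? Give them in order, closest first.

G, F, I

Distances from 55.537°N, 37.542°E:
A: √((1.144·111.32)² + (-1.595·62.21)²) = √(16218.04288 + 9845.59070) = 161.442 km
B: √((2.182·111.32)² + (-0.104·62.21)²) = √(59000.52659 + 41.85883) = 242.986 km
C: √((1.530·111.32)² + (1.534·62.21)²) = √(29008.76614 + 9106.91162) = 195.232 km
D: √((-0.936·111.32)² + (0.796·62.21)²) = √(10856.70639 + 2452.14721) = 115.364 km
E: √((-1.645·111.32)² + (0.853·62.21)²) = √(33533.44714 + 2815.90802) = 190.655 km
F: √((0.371·111.32)² + (-1.226·62.21)²) = √(1705.66687 + 5817.03053) = 86.733 km
G: √((0.408·111.32)² + (-0.332·62.21)²) = √(2062.84559 + 426.57615) = 49.894 km
H: √((1.193·111.32)² + (0.717·62.21)²) = √(17637.10428 + 1989.56766) = 140.095 km
I: √((-0.263·111.32)² + (1.710·62.21)²) = √(857.15210 + 11316.51292) = 110.334 km
J: √((1.600·111.32)² + (2.235·62.21)²) = √(31723.88454 + 19331.94085) = 225.955 km
K: √((0.482·111.32)² + (-1.619·62.21)²) = √(2878.99209 + 10144.11351) = 114.119 km
L: √((-1.441·111.32)² + (1.780·62.21)²) = √(25732.04824 + 12261.97446) = 194.921 km
M: √((1.720·111.32)² + (1.949·62.21)²) = √(36660.91408 + 14700.90533) = 226.631 km
N: √((1.222·111.32)² + (-0.555·62.21)²) = √(18504.98797 + 1192.08265) = 140.346 km
Sorted: G (49.894 km) < F (86.733 km) < I (110.334 km) < K (114.119 km) < D (115.364 km) < …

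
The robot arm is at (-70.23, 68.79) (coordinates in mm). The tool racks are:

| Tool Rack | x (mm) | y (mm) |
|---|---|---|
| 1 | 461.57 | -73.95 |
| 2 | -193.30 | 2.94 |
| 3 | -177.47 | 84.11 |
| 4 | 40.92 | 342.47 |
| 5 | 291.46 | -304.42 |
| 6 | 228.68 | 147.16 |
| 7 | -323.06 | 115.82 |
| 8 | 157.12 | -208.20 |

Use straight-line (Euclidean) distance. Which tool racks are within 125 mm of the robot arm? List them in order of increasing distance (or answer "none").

Distances from (-70.23, 68.79):
1: 550.62 mm
2: 139.58 mm
3: 108.33 mm
4: 295.39 mm
5: 519.72 mm
6: 309.01 mm
7: 257.17 mm
8: 358.35 mm
Threshold 125 mm: 3 (108.33 mm) is within range.

3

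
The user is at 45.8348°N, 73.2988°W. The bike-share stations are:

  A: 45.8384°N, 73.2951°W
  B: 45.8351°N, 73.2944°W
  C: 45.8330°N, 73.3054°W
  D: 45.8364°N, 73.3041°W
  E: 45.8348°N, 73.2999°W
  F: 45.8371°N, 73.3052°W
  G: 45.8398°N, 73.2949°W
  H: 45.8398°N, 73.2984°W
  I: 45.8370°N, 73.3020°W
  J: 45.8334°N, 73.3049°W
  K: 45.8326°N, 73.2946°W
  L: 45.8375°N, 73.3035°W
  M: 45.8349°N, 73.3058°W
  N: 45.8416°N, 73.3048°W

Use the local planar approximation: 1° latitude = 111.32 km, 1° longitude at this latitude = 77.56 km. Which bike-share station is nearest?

Distances from 45.8348°N, 73.2988°W:
A: √((0.0036·111.32)² + (0.0037·77.56)²) = √(0.160602 + 0.082353) = 0.4929 km
B: √((0.0003·111.32)² + (0.0044·77.56)²) = √(0.001115 + 0.116461) = 0.3429 km
C: √((-0.0018·111.32)² + (-0.0066·77.56)²) = √(0.040151 + 0.262038) = 0.5497 km
D: √((0.0016·111.32)² + (-0.0053·77.56)²) = √(0.031724 + 0.168977) = 0.4480 km
E: √((0.0000·111.32)² + (-0.0011·77.56)²) = √(0.000000 + 0.007279) = 0.0853 km
F: √((0.0023·111.32)² + (-0.0064·77.56)²) = √(0.065554 + 0.246397) = 0.5585 km
G: √((0.0050·111.32)² + (0.0039·77.56)²) = √(0.309804 + 0.091497) = 0.6335 km
H: √((0.0050·111.32)² + (0.0004·77.56)²) = √(0.309804 + 0.000962) = 0.5575 km
I: √((0.0022·111.32)² + (-0.0032·77.56)²) = √(0.059978 + 0.061599) = 0.3487 km
J: √((-0.0014·111.32)² + (-0.0061·77.56)²) = √(0.024289 + 0.223839) = 0.4981 km
K: √((-0.0022·111.32)² + (0.0042·77.56)²) = √(0.059978 + 0.106114) = 0.4075 km
L: √((0.0027·111.32)² + (-0.0047·77.56)²) = √(0.090339 + 0.132884) = 0.4725 km
M: √((0.0001·111.32)² + (-0.0070·77.56)²) = √(0.000124 + 0.294762) = 0.5430 km
N: √((0.0068·111.32)² + (-0.0060·77.56)²) = √(0.573013 + 0.216560) = 0.8886 km
Minimum: E at 0.0853 km.

E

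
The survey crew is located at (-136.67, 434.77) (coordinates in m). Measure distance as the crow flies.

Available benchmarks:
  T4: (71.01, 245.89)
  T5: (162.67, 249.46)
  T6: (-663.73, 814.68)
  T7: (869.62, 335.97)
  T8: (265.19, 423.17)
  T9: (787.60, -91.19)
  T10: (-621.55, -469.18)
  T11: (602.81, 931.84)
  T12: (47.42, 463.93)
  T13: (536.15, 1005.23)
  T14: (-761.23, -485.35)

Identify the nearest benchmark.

Distances from (-136.67, 434.77):
T4: √((207.68)² + (-188.88)²) = √(43130.9824 + 35675.6544) = 280.73 m
T5: √((299.34)² + (-185.31)²) = √(89604.4356 + 34339.7961) = 352.06 m
T6: √((-527.06)² + (379.91)²) = √(277792.2436 + 144331.6081) = 649.71 m
T7: √((1006.29)² + (-98.80)²) = √(1012619.5641 + 9761.4400) = 1011.13 m
T8: √((401.86)² + (-11.60)²) = √(161491.4596 + 134.5600) = 402.03 m
T9: √((924.27)² + (-525.96)²) = √(854275.0329 + 276633.9216) = 1063.44 m
T10: √((-484.88)² + (-903.95)²) = √(235108.6144 + 817125.6025) = 1025.78 m
T11: √((739.48)² + (497.07)²) = √(546830.6704 + 247078.5849) = 891.02 m
T12: √((184.09)² + (29.16)²) = √(33889.1281 + 850.3056) = 186.39 m
T13: √((672.82)² + (570.46)²) = √(452686.7524 + 325424.6116) = 882.11 m
T14: √((-624.56)² + (-920.12)²) = √(390075.1936 + 846620.8144) = 1112.07 m
Minimum: T12 at 186.39 m.

T12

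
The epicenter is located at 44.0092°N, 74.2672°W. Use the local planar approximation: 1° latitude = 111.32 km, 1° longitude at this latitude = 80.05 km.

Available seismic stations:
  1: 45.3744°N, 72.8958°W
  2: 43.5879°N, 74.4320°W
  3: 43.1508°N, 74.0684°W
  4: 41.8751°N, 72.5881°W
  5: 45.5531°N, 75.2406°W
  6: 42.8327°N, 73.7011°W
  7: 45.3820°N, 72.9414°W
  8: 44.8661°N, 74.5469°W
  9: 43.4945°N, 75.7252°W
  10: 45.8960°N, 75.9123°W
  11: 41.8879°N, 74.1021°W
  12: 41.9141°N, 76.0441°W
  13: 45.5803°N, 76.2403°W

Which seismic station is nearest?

Distances from 44.0092°N, 74.2672°W:
1: 187.4777 km
2: 48.7192 km
3: 96.8732 km
4: 272.9563 km
5: 188.7058 km
6: 138.5864 km
7: 186.0581 km
8: 97.9826 km
9: 130.0184 km
10: 247.9083 km
11: 236.5127 km
12: 273.1796 km
13: 235.6594 km
Minimum: 2 at 48.7192 km.

2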